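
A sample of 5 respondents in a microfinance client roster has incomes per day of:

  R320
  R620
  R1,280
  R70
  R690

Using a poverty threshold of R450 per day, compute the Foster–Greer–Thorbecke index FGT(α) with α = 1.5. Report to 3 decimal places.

0.186

Poor units: R70, R320 (q = 2 of N = 5).
Normalized shortfalls: (450−70)/450 = 0.8444; (450−320)/450 = 0.2889.
Raised to α = 1.5: 0.77599; 0.15527.
Sum = 0.931264; FGT(1.5) = 0.931264 / 5 = 0.186.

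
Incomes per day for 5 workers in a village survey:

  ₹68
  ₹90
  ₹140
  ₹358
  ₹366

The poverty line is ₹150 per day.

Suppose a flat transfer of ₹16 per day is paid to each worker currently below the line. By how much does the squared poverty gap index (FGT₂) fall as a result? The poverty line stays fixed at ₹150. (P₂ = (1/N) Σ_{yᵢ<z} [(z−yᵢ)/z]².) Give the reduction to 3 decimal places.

Before: below the line — ₹68, ₹90, ₹140; squared poverty gap index (FGT₂) = 0.09266.
After the ₹16 transfer: below the line — ₹84, ₹106; squared poverty gap index (FGT₂) = 0.05593.
Reduction = 0.09266 − 0.05593 = 0.037.

0.037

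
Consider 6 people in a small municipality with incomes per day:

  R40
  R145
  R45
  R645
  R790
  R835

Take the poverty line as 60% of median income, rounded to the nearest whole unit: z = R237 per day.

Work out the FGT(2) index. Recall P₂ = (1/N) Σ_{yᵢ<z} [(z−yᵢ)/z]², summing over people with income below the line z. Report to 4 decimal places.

Below the line: R40, R45, R145 (q = 3 of N = 6).
Normalized shortfalls: (237−40)/237 = 0.8312; (237−45)/237 = 0.8101; (237−145)/237 = 0.3882.
Squared: 0.6909; 0.6563; 0.1507.
Sum = 1.497926; P₂ = 1.497926 / 6 = 0.2497.

0.2497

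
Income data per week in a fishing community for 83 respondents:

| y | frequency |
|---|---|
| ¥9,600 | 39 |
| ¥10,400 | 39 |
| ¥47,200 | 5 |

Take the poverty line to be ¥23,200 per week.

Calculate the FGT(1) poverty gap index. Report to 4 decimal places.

Below the line: 39×¥9,600, 39×¥10,400 (q = 78 of N = 83).
Shortfall ratios: (23200−9600)/23200 = 0.5862 (×39); (23200−10400)/23200 = 0.5517 (×39).
Sum of shortfalls = 44.379310; P₁ averages over all N: 44.379310 / 83 = 0.5347.

0.5347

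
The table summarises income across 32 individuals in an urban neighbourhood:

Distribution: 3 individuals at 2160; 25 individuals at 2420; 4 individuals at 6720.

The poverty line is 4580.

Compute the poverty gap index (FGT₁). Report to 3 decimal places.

Below z: 3×2160, 25×2420 (q = 28 of N = 32).
Normalized shortfalls: (4580−2160)/4580 = 0.5284 (×3); (4580−2420)/4580 = 0.4716 (×25).
Σ = 13.375546. Dividing by the full population N = 32 gives P₁ = 0.418.

0.418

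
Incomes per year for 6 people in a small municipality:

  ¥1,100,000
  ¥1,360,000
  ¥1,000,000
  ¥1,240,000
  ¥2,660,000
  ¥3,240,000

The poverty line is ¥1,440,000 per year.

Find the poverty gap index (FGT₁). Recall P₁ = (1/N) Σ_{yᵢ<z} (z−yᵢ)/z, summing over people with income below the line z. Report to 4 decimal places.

Poor units: ¥1,000,000, ¥1,100,000, ¥1,240,000, ¥1,360,000 (q = 4 of N = 6).
Relative gaps: (1440000−1000000)/1440000 = 0.3056; (1440000−1100000)/1440000 = 0.2361; (1440000−1240000)/1440000 = 0.1389; (1440000−1360000)/1440000 = 0.0556.
Σ = 0.736111. Dividing by the full population N = 6 gives P₁ = 0.1227.

0.1227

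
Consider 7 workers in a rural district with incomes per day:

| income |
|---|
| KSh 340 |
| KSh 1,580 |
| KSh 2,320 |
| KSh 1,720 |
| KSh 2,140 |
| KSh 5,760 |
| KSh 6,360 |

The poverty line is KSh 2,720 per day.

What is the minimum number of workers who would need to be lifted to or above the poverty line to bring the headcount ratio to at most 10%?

5

5 of the 7 workers are poor, so H = 5/7 = 0.714.
A headcount ratio of at most 10% allows at most ⌊0.10 × 7⌋ = 0 poor workers.
So at least 5 − 0 = 5 must be lifted.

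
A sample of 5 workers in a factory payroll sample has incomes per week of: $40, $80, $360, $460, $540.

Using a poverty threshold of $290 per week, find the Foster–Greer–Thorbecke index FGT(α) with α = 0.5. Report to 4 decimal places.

0.3559

Below z: $40, $80 (q = 2 of N = 5).
Shortfall ratios: (290−40)/290 = 0.8621; (290−80)/290 = 0.7241.
Raised to α = 0.5: 0.92848; 0.85096.
Sum = 1.779440; FGT(0.5) = 1.779440 / 5 = 0.3559.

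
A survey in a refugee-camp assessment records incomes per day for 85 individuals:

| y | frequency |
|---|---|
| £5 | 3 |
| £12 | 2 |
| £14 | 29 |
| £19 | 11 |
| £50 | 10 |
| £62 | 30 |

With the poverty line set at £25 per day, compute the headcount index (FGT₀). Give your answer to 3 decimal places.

0.529

45 of the 85 individuals have income below £25.
H = 45/85 = 0.529.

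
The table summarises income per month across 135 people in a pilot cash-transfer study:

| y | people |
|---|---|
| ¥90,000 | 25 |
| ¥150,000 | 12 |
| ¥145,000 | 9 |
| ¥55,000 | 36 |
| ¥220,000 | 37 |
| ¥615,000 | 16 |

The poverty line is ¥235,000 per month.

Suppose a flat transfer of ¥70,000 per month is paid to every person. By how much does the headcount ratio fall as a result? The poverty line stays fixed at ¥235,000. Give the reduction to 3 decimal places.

Before: below the line — 36×¥55,000, 25×¥90,000, 9×¥145,000, 12×¥150,000, 37×¥220,000; headcount ratio = 0.88148.
After the ¥70,000 transfer: below the line — 36×¥125,000, 25×¥160,000, 9×¥215,000, 12×¥220,000; headcount ratio = 0.60741.
Reduction = 0.88148 − 0.60741 = 0.274.

0.274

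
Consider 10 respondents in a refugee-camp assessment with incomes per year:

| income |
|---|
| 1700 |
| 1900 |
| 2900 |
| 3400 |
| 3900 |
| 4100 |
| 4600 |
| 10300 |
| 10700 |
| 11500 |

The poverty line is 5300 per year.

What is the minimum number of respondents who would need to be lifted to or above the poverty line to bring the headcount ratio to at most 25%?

5

Currently q = 7 of N = 10 are below the line (H = 0.700).
A headcount ratio of at most 25% allows at most ⌊0.25 × 10⌋ = 2 poor respondents.
So at least 7 − 2 = 5 must be lifted.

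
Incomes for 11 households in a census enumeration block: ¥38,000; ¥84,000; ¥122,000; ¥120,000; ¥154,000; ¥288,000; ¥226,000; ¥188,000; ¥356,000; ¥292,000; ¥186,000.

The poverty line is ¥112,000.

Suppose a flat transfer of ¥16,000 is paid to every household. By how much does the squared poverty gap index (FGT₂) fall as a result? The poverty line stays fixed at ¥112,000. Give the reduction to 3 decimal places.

Before: below the line — ¥38,000, ¥84,000; squared poverty gap index (FGT₂) = 0.04537.
After the ¥16,000 transfer: below the line — ¥54,000, ¥100,000; squared poverty gap index (FGT₂) = 0.02542.
Reduction = 0.04537 − 0.02542 = 0.020.

0.020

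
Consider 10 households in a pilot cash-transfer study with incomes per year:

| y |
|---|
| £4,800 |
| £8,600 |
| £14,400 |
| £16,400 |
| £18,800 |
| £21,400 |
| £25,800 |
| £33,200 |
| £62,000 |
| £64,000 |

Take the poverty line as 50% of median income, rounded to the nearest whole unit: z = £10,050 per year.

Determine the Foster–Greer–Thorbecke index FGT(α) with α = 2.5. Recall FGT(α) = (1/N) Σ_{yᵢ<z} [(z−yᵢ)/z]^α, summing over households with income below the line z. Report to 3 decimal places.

Poor units: £4,800, £8,600 (q = 2 of N = 10).
Relative gaps: (10050−4800)/10050 = 0.5224; (10050−8600)/10050 = 0.1443.
Raised to α = 2.5: 0.19723; 0.00791.
Sum = 0.205141; FGT(2.5) = 0.205141 / 10 = 0.021.

0.021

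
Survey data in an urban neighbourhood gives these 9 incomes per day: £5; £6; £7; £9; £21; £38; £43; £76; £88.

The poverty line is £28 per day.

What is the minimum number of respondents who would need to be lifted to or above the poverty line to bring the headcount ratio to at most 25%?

Currently q = 5 of N = 9 are below the line (H = 0.556).
A headcount ratio of at most 25% allows at most ⌊0.25 × 9⌋ = 2 poor respondents.
So at least 5 − 2 = 3 must be lifted.

3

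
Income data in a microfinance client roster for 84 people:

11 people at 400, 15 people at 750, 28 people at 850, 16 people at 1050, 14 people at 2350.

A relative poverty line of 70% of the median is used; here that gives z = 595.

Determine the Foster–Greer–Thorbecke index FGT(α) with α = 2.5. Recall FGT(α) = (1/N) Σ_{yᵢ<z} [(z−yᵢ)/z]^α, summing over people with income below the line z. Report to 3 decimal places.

Poor units: 11×400 (q = 11 of N = 84).
Gap ratios (z−y)/z: (595−400)/595 = 0.3277 (×11).
Raised to α = 2.5: 0.06149 (×11).
Sum = 0.676374; FGT(2.5) = 0.676374 / 84 = 0.008.

0.008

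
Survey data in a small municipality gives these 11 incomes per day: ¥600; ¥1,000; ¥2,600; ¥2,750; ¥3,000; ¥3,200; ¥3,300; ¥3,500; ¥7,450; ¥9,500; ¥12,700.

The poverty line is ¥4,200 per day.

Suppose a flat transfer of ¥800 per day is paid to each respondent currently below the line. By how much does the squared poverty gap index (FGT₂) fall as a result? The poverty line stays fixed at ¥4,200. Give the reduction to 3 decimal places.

Before: below the line — ¥600, ¥1,000, ¥2,600, ¥2,750, ¥3,000, ¥3,200, ¥3,300, ¥3,500; squared poverty gap index (FGT₂) = 0.16287.
After the ¥800 transfer: below the line — ¥1,400, ¥1,800, ¥3,400, ¥3,550, ¥3,800, ¥4,000, ¥4,100; squared poverty gap index (FGT₂) = 0.07665.
Reduction = 0.16287 − 0.07665 = 0.086.

0.086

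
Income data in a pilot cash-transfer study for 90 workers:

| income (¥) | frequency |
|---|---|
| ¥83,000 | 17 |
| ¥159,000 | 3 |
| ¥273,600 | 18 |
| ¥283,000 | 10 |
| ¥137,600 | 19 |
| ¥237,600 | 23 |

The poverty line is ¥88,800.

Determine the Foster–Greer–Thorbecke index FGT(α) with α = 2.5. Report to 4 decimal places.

0.0002

Below the line: 17×¥83,000 (q = 17 of N = 90).
Normalized shortfalls: (88800−83000)/88800 = 0.0653 (×17).
Raised to α = 2.5: 0.00109 (×17).
Sum = 0.018535; FGT(2.5) = 0.018535 / 90 = 0.0002.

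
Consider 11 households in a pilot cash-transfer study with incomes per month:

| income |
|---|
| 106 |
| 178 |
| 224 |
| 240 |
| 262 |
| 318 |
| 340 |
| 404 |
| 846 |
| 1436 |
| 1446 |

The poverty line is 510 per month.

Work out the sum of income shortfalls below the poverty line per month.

2008

Incomes under z: 106, 178, 224, 240, 262, 318, 340, 404 (q = 8 of N = 11).
Individual gaps: 510−106 = 404; 510−178 = 332; 510−224 = 286; 510−240 = 270; 510−262 = 248; 510−318 = 192; 510−340 = 170; 510−404 = 106.
Aggregate gap = 2008.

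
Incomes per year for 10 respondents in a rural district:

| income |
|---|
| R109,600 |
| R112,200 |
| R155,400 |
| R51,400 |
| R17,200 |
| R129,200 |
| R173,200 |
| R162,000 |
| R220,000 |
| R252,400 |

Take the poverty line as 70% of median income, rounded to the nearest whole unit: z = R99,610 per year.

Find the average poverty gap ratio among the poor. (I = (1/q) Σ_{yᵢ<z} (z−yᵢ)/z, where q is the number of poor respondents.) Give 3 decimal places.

0.656

Below the line: R17,200, R51,400 (q = 2 of N = 10).
Shortfall ratios (z−y)/z: 0.8273, 0.4840; sum = 1.311314.
The income-gap ratio divides by q (the poor only): 1.311314 / 2 = 0.656.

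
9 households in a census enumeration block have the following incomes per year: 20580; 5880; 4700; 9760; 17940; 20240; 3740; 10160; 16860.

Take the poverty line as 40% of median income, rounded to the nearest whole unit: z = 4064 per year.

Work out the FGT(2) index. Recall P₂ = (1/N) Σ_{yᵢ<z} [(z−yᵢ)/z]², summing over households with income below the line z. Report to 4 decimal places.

Incomes under z: 3740 (q = 1 of N = 9).
Relative gaps: (4064−3740)/4064 = 0.0797.
Squared: 0.0064.
Sum = 0.006356; P₂ = 0.006356 / 9 = 0.0007.

0.0007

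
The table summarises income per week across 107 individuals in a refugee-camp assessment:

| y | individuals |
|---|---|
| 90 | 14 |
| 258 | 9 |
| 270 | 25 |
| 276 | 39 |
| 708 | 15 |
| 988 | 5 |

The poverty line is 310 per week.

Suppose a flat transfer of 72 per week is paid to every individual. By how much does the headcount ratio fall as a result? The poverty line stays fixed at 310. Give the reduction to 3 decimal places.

Before: below the line — 14×90, 9×258, 25×270, 39×276; headcount ratio = 0.81308.
After the 72 transfer: below the line — 14×162; headcount ratio = 0.13084.
Reduction = 0.81308 − 0.13084 = 0.682.

0.682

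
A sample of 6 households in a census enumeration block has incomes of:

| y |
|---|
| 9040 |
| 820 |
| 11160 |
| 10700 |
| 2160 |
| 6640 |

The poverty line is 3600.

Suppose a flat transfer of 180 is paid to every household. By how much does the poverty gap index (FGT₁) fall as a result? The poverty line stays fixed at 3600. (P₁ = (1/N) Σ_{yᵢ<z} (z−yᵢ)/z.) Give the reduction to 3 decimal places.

0.017

Before: below the line — 820, 2160; poverty gap index (FGT₁) = 0.19537.
After the 180 transfer: below the line — 1000, 2340; poverty gap index (FGT₁) = 0.17870.
Reduction = 0.19537 − 0.17870 = 0.017.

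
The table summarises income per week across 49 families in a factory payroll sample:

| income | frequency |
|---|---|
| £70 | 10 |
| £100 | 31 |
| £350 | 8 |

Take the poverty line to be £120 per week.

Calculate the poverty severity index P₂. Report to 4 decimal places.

0.0530

Poor units: 10×£70, 31×£100 (q = 41 of N = 49).
Shortfall ratios: (120−70)/120 = 0.4167 (×10); (120−100)/120 = 0.1667 (×31).
Squared: 0.1736 (×10); 0.0278 (×31).
Sum = 2.597222; P₂ = 2.597222 / 49 = 0.0530.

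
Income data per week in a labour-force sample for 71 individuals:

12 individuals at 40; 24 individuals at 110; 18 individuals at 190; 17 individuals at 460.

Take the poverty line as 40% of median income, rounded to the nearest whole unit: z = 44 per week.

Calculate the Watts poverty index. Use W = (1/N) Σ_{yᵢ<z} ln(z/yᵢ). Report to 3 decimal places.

0.016

Incomes under z: 12×40 (q = 12 of N = 71).
Log gaps: ln(44/40) = 0.0953 (×12).
W = 1.143722 / 71 = 0.016.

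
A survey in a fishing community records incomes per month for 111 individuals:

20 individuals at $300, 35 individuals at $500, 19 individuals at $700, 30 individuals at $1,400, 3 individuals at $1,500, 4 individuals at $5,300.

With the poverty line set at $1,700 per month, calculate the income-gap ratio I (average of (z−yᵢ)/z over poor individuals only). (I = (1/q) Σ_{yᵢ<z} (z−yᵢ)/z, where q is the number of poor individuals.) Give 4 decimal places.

0.5421

Incomes under z: 20×$300, 35×$500, 19×$700, 30×$1,400, 3×$1,500 (q = 107 of N = 111).
Shortfall ratios (z−y)/z: 0.8235 (×20), 0.7059 (×35), 0.5882 (×19), 0.1765 (×30), 0.1176 (×3); sum = 58.000000.
The income-gap ratio divides by q (the poor only): 58.000000 / 107 = 0.5421.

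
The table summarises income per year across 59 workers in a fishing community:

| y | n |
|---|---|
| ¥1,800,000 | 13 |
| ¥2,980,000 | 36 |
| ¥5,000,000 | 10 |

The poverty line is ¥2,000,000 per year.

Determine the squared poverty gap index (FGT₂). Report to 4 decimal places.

0.0022

Poor units: 13×¥1,800,000 (q = 13 of N = 59).
Relative gaps: (2000000−1800000)/2000000 = 0.1000 (×13).
Squared: 0.0100 (×13).
Sum = 0.130000; P₂ = 0.130000 / 59 = 0.0022.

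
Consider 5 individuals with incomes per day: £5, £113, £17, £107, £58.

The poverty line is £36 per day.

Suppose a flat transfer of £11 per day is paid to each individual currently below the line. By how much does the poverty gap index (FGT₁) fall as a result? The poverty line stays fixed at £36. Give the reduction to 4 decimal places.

Before: below the line — £5, £17; poverty gap index (FGT₁) = 0.277778.
After the £11 transfer: below the line — £16, £28; poverty gap index (FGT₁) = 0.155556.
Reduction = 0.277778 − 0.155556 = 0.1222.

0.1222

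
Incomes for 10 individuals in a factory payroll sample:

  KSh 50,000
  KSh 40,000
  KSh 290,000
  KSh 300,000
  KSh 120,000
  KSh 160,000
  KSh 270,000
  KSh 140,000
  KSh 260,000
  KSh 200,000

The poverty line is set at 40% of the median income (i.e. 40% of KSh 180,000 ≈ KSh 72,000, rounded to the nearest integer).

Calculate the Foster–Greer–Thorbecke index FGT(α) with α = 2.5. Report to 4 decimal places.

0.0183

Poor units: KSh 40,000, KSh 50,000 (q = 2 of N = 10).
Shortfall ratios: (72000−40000)/72000 = 0.4444; (72000−50000)/72000 = 0.3056.
Raised to α = 2.5: 0.13169; 0.05161.
Sum = 0.183296; FGT(2.5) = 0.183296 / 10 = 0.0183.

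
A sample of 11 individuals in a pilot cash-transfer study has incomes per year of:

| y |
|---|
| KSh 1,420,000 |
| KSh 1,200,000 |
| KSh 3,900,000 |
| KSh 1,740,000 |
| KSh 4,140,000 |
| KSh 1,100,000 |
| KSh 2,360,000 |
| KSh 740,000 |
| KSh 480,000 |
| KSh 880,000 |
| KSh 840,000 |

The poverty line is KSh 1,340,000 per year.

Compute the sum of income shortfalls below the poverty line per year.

Below the line: KSh 480,000, KSh 740,000, KSh 840,000, KSh 880,000, KSh 1,100,000, KSh 1,200,000 (q = 6 of N = 11).
Individual gaps: 1340000−480000 = 860000; 1340000−740000 = 600000; 1340000−840000 = 500000; 1340000−880000 = 460000; 1340000−1100000 = 240000; 1340000−1200000 = 140000.
Aggregate gap = KSh 2,800,000.

KSh 2,800,000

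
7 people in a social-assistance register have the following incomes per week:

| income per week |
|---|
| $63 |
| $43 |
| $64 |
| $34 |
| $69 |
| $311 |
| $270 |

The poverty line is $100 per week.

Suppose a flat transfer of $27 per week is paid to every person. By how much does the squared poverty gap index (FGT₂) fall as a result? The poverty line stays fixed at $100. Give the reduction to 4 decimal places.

0.1230

Before: below the line — $34, $43, $63, $64, $69; squared poverty gap index (FGT₂) = 0.160443.
After the $27 transfer: below the line — $61, $70, $90, $91, $96; squared poverty gap index (FGT₂) = 0.037400.
Reduction = 0.160443 − 0.037400 = 0.1230.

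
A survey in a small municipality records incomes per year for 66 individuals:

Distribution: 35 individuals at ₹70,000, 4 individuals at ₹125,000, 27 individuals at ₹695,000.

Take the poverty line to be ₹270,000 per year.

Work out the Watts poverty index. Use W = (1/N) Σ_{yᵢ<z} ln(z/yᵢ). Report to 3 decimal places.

0.763

Below the line: 35×₹70,000, 4×₹125,000 (q = 39 of N = 66).
ln(z/y) terms: ln(270000/70000) = 1.3499 (×35); ln(270000/125000) = 0.7701 (×4).
W = 50.327868 / 66 = 0.763.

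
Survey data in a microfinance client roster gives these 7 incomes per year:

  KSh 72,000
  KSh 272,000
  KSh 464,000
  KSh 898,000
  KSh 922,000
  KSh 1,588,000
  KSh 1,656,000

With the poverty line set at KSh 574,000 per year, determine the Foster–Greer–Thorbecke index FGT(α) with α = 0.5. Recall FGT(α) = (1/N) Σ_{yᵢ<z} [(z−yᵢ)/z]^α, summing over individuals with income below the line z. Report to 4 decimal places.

0.2998

Below the line: KSh 72,000, KSh 272,000, KSh 464,000 (q = 3 of N = 7).
Relative gaps: (574000−72000)/574000 = 0.8746; (574000−272000)/574000 = 0.5261; (574000−464000)/574000 = 0.1916.
Raised to α = 0.5: 0.93518; 0.72535; 0.43776.
Sum = 2.098296; FGT(0.5) = 2.098296 / 7 = 0.2998.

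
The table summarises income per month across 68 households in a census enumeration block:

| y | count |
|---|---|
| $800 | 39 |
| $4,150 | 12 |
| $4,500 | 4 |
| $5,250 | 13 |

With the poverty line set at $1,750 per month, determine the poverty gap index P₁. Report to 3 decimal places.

0.311

Below z: 39×$800 (q = 39 of N = 68).
Relative gaps: (1750−800)/1750 = 0.5429 (×39).
Sum of shortfalls = 21.171429; P₁ averages over all N: 21.171429 / 68 = 0.311.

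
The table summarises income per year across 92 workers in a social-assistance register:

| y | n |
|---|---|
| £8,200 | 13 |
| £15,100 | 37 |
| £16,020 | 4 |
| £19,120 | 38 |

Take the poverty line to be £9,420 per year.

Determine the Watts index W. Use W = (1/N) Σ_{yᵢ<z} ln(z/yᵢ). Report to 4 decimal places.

0.0196

Below z: 13×£8,200 (q = 13 of N = 92).
Log gaps: ln(9420/8200) = 0.1387 (×13).
W = 1.803112 / 92 = 0.0196.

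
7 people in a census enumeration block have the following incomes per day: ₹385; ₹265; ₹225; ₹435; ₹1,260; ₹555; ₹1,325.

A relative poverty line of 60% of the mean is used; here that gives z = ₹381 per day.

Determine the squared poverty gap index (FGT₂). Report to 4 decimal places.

0.0372

Below the line: ₹225, ₹265 (q = 2 of N = 7).
Normalized shortfalls: (381−225)/381 = 0.4094; (381−265)/381 = 0.3045.
Squared: 0.1676; 0.0927.
Sum = 0.260345; P₂ = 0.260345 / 7 = 0.0372.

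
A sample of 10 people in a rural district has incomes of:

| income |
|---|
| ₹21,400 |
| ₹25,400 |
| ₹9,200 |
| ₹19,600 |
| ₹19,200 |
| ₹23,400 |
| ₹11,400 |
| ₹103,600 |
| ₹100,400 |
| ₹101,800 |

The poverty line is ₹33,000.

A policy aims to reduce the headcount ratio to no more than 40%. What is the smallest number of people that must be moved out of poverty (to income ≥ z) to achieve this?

7 of the 10 people are poor, so H = 7/10 = 0.700.
A headcount ratio of at most 40% allows at most ⌊0.40 × 10⌋ = 4 poor people.
So at least 7 − 4 = 3 must be lifted.

3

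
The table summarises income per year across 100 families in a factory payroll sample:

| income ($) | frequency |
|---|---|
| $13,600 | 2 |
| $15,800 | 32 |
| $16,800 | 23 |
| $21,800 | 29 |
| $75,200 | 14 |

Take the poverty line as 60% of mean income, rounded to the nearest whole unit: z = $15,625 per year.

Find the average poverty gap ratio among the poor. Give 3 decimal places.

Incomes under z: 2×$13,600 (q = 2 of N = 100).
Relative gaps: 0.1296 (×2); sum = 0.259200.
I averages over the q = 2 poor units only: 0.259200 / 2 = 0.130.

0.130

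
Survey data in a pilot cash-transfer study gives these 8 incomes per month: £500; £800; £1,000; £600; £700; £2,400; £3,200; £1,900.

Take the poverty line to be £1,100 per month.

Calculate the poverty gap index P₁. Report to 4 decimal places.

0.2159

Incomes under z: £500, £600, £700, £800, £1,000 (q = 5 of N = 8).
Relative gaps: (1100−500)/1100 = 0.5455; (1100−600)/1100 = 0.4545; (1100−700)/1100 = 0.3636; (1100−800)/1100 = 0.2727; (1100−1000)/1100 = 0.0909.
Σ = 1.727273. Dividing by the full population N = 8 gives P₁ = 0.2159.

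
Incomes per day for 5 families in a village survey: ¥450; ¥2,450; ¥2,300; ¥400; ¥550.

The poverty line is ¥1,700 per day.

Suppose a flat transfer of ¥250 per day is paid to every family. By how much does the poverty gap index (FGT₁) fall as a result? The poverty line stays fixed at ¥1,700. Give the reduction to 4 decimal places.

Before: below the line — ¥400, ¥450, ¥550; poverty gap index (FGT₁) = 0.435294.
After the ¥250 transfer: below the line — ¥650, ¥700, ¥800; poverty gap index (FGT₁) = 0.347059.
Reduction = 0.435294 − 0.347059 = 0.0882.

0.0882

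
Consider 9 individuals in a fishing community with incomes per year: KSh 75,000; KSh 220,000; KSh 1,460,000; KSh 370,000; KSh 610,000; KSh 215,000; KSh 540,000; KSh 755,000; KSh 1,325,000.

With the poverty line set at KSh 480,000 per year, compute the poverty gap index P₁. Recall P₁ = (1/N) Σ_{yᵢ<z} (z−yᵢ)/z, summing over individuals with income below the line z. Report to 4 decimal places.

0.2407

Incomes under z: KSh 75,000, KSh 215,000, KSh 220,000, KSh 370,000 (q = 4 of N = 9).
Gap ratios (z−y)/z: (480000−75000)/480000 = 0.8438; (480000−215000)/480000 = 0.5521; (480000−220000)/480000 = 0.5417; (480000−370000)/480000 = 0.2292.
Σ = 2.166667. Dividing by the full population N = 9 gives P₁ = 0.2407.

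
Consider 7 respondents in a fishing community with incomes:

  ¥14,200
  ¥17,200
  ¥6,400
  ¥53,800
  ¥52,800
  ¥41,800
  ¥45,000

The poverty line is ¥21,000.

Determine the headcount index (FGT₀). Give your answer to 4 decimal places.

3 of the 7 respondents have income below ¥21,000.
H = 3/7 = 0.4286.

0.4286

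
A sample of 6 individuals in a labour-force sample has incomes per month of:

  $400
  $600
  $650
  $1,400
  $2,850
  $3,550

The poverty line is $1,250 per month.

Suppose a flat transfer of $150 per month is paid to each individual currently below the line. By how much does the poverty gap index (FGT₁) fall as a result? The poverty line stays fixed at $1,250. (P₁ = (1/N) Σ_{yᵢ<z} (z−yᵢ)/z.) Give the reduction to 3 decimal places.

Before: below the line — $400, $600, $650; poverty gap index (FGT₁) = 0.28000.
After the $150 transfer: below the line — $550, $750, $800; poverty gap index (FGT₁) = 0.22000.
Reduction = 0.28000 − 0.22000 = 0.060.

0.060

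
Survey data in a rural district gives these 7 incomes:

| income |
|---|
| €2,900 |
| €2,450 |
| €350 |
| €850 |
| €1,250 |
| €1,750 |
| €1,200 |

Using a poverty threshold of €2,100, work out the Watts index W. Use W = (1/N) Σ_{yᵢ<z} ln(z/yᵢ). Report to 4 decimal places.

0.5653

Below z: €350, €850, €1,200, €1,250, €1,750 (q = 5 of N = 7).
Log shortfalls: ln(2100/350) = 1.7918; ln(2100/850) = 0.9045; ln(2100/1200) = 0.5596; ln(2100/1250) = 0.5188; ln(2100/1750) = 0.1823.
W = 3.956947 / 7 = 0.5653.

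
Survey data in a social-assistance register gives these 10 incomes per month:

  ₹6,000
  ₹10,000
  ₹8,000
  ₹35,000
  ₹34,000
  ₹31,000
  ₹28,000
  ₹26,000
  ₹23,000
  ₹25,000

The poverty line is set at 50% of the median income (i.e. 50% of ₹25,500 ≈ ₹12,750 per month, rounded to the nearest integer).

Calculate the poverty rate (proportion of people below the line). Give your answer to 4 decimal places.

3 of the 10 people have income below ₹12,750.
H = 3/10 = 0.3000.

0.3000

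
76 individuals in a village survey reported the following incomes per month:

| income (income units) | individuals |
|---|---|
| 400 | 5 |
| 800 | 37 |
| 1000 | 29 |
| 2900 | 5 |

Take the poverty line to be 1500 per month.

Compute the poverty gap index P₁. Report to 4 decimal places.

Below z: 5×400, 37×800, 29×1000 (q = 71 of N = 76).
Shortfall ratios: (1500−400)/1500 = 0.7333 (×5); (1500−800)/1500 = 0.4667 (×37); (1500−1000)/1500 = 0.3333 (×29).
Sum of shortfalls = 30.600000; P₁ averages over all N: 30.600000 / 76 = 0.4026.

0.4026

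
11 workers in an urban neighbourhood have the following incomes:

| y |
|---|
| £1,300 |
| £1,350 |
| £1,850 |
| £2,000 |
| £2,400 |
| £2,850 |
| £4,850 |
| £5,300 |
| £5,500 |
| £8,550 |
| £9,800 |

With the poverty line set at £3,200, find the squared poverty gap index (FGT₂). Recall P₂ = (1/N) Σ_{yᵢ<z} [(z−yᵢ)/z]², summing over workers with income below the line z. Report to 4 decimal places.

0.0982

Below z: £1,300, £1,350, £1,850, £2,000, £2,400, £2,850 (q = 6 of N = 11).
Normalized shortfalls: (3200−1300)/3200 = 0.5938; (3200−1350)/3200 = 0.5781; (3200−1850)/3200 = 0.4219; (3200−2000)/3200 = 0.3750; (3200−2400)/3200 = 0.2500; (3200−2850)/3200 = 0.1094.
Squared: 0.3525; 0.3342; 0.1780; 0.1406; 0.0625; 0.0120.
Sum = 1.079834; P₂ = 1.079834 / 11 = 0.0982.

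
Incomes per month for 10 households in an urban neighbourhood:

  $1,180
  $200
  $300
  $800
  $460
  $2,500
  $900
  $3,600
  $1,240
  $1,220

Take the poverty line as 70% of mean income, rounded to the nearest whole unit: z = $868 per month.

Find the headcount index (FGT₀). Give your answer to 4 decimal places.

4 of the 10 households have income below $868.
H = 4/10 = 0.4000.

0.4000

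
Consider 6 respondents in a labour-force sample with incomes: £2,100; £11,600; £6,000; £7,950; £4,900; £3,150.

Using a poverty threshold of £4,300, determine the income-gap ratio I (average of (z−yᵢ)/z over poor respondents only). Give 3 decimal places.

Below z: £2,100, £3,150 (q = 2 of N = 6).
Shortfall ratios (z−y)/z: 0.5116, 0.2674; sum = 0.779070.
The income-gap ratio divides by q (the poor only): 0.779070 / 2 = 0.390.

0.390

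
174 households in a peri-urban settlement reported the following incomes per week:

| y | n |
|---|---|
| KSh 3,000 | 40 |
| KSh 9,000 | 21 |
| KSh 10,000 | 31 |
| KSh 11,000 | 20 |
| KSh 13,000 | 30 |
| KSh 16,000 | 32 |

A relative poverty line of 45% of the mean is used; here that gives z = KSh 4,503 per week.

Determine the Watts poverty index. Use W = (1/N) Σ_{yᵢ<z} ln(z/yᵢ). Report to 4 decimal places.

0.0934

Poor units: 40×KSh 3,000 (q = 40 of N = 174).
ln(z/y) terms: ln(4503/3000) = 0.4061 (×40).
W = 16.245262 / 174 = 0.0934.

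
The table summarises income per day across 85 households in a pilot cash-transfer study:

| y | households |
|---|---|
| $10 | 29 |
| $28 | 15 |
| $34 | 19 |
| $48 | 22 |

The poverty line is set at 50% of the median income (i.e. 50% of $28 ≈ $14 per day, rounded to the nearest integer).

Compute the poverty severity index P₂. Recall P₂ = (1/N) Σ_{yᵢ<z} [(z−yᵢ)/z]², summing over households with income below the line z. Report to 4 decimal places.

0.0279

Poor units: 29×$10 (q = 29 of N = 85).
Shortfall ratios: (14−10)/14 = 0.2857 (×29).
Squared: 0.0816 (×29).
Sum = 2.367347; P₂ = 2.367347 / 85 = 0.0279.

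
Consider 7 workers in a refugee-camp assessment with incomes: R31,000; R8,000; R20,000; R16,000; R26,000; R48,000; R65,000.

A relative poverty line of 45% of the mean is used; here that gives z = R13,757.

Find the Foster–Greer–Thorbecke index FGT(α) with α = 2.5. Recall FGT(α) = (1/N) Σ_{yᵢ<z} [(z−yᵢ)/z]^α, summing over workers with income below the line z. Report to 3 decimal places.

Below z: R8,000 (q = 1 of N = 7).
Gap ratios (z−y)/z: (13757−8000)/13757 = 0.4185.
Raised to α = 2.5: 0.11329.
Sum = 0.113287; FGT(2.5) = 0.113287 / 7 = 0.016.

0.016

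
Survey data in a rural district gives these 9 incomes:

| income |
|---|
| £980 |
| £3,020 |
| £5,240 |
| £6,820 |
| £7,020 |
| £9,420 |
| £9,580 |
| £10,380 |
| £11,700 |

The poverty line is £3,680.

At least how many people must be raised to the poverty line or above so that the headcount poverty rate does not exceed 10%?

2 of the 9 people are poor, so H = 2/9 = 0.222.
A headcount ratio of at most 10% allows at most ⌊0.10 × 9⌋ = 0 poor people.
So at least 2 − 0 = 2 must be lifted.

2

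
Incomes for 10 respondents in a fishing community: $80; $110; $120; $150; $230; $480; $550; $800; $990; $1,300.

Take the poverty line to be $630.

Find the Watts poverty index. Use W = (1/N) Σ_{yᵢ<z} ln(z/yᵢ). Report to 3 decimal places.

0.832

Incomes under z: $80, $110, $120, $150, $230, $480, $550 (q = 7 of N = 10).
ln(z/y) terms: ln(630/80) = 2.0637; ln(630/110) = 1.7452; ln(630/120) = 1.6582; ln(630/150) = 1.4351; ln(630/230) = 1.0076; ln(630/480) = 0.2719; ln(630/550) = 0.1358.
W = 8.317621 / 10 = 0.832.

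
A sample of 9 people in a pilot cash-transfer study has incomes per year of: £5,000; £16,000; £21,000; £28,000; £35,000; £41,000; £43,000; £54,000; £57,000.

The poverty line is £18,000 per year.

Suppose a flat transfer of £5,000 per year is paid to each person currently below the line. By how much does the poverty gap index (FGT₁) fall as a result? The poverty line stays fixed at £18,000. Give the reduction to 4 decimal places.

0.0432

Before: below the line — £5,000, £16,000; poverty gap index (FGT₁) = 0.092593.
After the £5,000 transfer: below the line — £10,000; poverty gap index (FGT₁) = 0.049383.
Reduction = 0.092593 − 0.049383 = 0.0432.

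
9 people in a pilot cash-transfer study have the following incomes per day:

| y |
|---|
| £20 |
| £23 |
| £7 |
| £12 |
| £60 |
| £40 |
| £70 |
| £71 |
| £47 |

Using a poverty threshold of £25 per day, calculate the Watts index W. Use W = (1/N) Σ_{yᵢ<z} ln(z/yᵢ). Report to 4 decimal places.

Poor units: £7, £12, £20, £23 (q = 4 of N = 9).
Log shortfalls: ln(25/7) = 1.2730; ln(25/12) = 0.7340; ln(25/20) = 0.2231; ln(25/23) = 0.0834.
W = 2.313460 / 9 = 0.2571.

0.2571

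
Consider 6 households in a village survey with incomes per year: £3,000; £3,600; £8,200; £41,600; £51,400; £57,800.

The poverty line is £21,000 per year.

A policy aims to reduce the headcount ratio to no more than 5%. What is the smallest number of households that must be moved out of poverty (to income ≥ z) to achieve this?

3 of the 6 households are poor, so H = 3/6 = 0.500.
A headcount ratio of at most 5% allows at most ⌊0.05 × 6⌋ = 0 poor households.
So at least 3 − 0 = 3 must be lifted.

3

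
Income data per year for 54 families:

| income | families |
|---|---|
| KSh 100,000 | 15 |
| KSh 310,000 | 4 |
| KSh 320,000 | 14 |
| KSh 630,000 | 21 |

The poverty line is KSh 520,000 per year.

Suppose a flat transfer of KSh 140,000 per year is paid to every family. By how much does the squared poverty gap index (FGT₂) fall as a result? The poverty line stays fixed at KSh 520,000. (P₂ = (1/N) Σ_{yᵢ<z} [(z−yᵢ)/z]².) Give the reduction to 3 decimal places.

0.146

Before: below the line — 15×KSh 100,000, 4×KSh 310,000, 14×KSh 320,000; squared poverty gap index (FGT₂) = 0.23165.
After the KSh 140,000 transfer: below the line — 15×KSh 240,000, 4×KSh 450,000, 14×KSh 460,000; squared poverty gap index (FGT₂) = 0.08533.
Reduction = 0.23165 − 0.08533 = 0.146.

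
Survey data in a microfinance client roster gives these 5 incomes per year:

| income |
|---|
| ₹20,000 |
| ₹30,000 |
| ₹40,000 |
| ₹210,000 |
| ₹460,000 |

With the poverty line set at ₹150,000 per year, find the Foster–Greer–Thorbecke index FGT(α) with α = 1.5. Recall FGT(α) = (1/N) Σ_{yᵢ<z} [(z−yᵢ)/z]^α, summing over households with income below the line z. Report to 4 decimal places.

0.4301

Below z: ₹20,000, ₹30,000, ₹40,000 (q = 3 of N = 5).
Gap ratios (z−y)/z: (150000−20000)/150000 = 0.8667; (150000−30000)/150000 = 0.8000; (150000−40000)/150000 = 0.7333.
Raised to α = 1.5: 0.80682; 0.71554; 0.62799.
Sum = 2.150354; FGT(1.5) = 2.150354 / 5 = 0.4301.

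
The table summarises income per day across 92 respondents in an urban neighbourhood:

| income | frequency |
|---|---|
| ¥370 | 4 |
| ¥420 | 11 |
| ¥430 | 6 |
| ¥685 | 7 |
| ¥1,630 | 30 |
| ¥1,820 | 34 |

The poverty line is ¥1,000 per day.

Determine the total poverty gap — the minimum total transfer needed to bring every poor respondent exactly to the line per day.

Poor units: 4×¥370, 11×¥420, 6×¥430, 7×¥685 (q = 28 of N = 92).
Individual gaps: 4×(1000−370) = 2520; 11×(1000−420) = 6380; 6×(1000−430) = 3420; 7×(1000−685) = 2205.
Aggregate gap = ¥14,525.

¥14,525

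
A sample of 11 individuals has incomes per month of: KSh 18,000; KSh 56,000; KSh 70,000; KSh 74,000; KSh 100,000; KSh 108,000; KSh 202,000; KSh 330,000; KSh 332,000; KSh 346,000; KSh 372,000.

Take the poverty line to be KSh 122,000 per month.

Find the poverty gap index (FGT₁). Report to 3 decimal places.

0.228

Below the line: KSh 18,000, KSh 56,000, KSh 70,000, KSh 74,000, KSh 100,000, KSh 108,000 (q = 6 of N = 11).
Gap ratios (z−y)/z: (122000−18000)/122000 = 0.8525; (122000−56000)/122000 = 0.5410; (122000−70000)/122000 = 0.4262; (122000−74000)/122000 = 0.3934; (122000−100000)/122000 = 0.1803; (122000−108000)/122000 = 0.1148.
Sum of shortfalls = 2.508197; P₁ averages over all N: 2.508197 / 11 = 0.228.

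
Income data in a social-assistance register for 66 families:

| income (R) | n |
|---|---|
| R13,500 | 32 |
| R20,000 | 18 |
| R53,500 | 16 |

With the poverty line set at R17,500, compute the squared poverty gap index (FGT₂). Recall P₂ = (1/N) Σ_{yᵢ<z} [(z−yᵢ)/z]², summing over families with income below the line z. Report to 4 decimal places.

Below the line: 32×R13,500 (q = 32 of N = 66).
Gap ratios (z−y)/z: (17500−13500)/17500 = 0.2286 (×32).
Squared: 0.0522 (×32).
Sum = 1.671837; P₂ = 1.671837 / 66 = 0.0253.

0.0253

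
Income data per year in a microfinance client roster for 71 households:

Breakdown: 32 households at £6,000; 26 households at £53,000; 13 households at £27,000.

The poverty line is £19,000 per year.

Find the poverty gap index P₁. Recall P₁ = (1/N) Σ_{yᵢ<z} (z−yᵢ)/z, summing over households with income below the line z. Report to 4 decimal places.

Below z: 32×£6,000 (q = 32 of N = 71).
Shortfall ratios: (19000−6000)/19000 = 0.6842 (×32).
Sum of shortfalls = 21.894737; P₁ averages over all N: 21.894737 / 71 = 0.3084.

0.3084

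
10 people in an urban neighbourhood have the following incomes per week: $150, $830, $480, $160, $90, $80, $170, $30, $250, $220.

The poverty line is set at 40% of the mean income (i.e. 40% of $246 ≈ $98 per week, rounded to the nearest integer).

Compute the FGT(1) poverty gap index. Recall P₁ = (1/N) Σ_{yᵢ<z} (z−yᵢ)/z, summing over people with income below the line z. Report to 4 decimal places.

Below the line: $30, $80, $90 (q = 3 of N = 10).
Normalized shortfalls: (98−30)/98 = 0.6939; (98−80)/98 = 0.1837; (98−90)/98 = 0.0816.
Sum of shortfalls = 0.959184; P₁ averages over all N: 0.959184 / 10 = 0.0959.

0.0959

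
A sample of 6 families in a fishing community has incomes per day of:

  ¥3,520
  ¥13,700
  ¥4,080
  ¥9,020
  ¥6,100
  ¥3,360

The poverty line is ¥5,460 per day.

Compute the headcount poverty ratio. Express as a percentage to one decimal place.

3 of the 6 families have income below ¥5,460.
H = 3/6 = 50.0%.

50.0%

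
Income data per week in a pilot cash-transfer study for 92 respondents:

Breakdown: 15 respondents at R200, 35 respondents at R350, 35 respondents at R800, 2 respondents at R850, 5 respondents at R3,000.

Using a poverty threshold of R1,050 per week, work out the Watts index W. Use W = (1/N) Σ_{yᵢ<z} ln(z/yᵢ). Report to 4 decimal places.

Below z: 15×R200, 35×R350, 35×R800, 2×R850 (q = 87 of N = 92).
ln(z/y) terms: ln(1050/200) = 1.6582 (×15); ln(1050/350) = 1.0986 (×35); ln(1050/800) = 0.2719 (×35); ln(1050/850) = 0.2113 (×2).
W = 73.265149 / 92 = 0.7964.

0.7964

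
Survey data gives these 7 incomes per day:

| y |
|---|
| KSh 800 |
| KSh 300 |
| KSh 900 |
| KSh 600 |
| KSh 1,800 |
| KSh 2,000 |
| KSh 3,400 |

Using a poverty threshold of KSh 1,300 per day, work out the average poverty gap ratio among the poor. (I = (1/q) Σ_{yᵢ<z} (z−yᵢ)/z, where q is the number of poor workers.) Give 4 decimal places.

Incomes under z: KSh 300, KSh 600, KSh 800, KSh 900 (q = 4 of N = 7).
Relative gaps: 0.7692, 0.5385, 0.3846, 0.3077; sum = 2.000000.
I averages over the q = 4 poor units only: 2.000000 / 4 = 0.5000.

0.5000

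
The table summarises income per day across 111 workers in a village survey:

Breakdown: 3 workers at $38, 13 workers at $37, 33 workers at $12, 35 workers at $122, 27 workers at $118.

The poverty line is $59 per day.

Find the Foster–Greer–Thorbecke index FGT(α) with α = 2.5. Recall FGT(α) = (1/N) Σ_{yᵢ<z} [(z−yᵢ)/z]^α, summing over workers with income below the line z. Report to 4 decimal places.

Below z: 33×$12, 13×$37, 3×$38 (q = 49 of N = 111).
Gap ratios (z−y)/z: (59−12)/59 = 0.7966 (×33); (59−37)/59 = 0.3729 (×13); (59−38)/59 = 0.3559 (×3).
Raised to α = 2.5: 0.56639 (×33); 0.08490 (×13); 0.07558 (×3).
Sum = 20.021323; FGT(2.5) = 20.021323 / 111 = 0.1804.

0.1804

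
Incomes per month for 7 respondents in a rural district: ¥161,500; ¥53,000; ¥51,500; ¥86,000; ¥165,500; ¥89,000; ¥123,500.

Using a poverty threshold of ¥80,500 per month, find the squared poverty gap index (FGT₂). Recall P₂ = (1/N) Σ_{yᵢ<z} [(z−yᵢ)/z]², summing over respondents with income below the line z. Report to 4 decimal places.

0.0352

Below the line: ¥51,500, ¥53,000 (q = 2 of N = 7).
Normalized shortfalls: (80500−51500)/80500 = 0.3602; (80500−53000)/80500 = 0.3416.
Squared: 0.1298; 0.1167.
Sum = 0.246480; P₂ = 0.246480 / 7 = 0.0352.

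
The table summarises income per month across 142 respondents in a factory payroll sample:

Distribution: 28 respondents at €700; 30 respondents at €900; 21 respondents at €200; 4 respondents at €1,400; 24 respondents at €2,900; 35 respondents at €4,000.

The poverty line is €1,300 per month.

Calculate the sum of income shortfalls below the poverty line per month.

€51,900

Below the line: 21×€200, 28×€700, 30×€900 (q = 79 of N = 142).
Individual gaps: 21×(1300−200) = 23100; 28×(1300−700) = 16800; 30×(1300−900) = 12000.
Aggregate gap = €51,900.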